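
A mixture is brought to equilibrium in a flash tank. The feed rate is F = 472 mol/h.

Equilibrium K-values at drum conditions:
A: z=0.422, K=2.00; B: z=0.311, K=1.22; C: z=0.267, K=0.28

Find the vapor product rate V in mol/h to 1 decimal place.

Material balance + equilibrium reduce to Σ zᵢ(Kᵢ−1)/(1+V/F(Kᵢ−1)) = 0.
g(0) = ΣzᵢKᵢ − 1 = 0.298 and g(1) = 1 − Σzᵢ/Kᵢ = -0.419, so a root lies in (0, 1).
Newton iteration, V/F⁰ = 0.5:
  V/F = 0.500: g = 0.0426, g' = -0.538 → V/F = 0.579
  V/F = 0.579: g = -0.0019, g' = -0.588 → V/F = 0.576
Converged at V/F = 0.576.
Then V = V/F·F = 0.5761·472 = 271.9 mol/h and L = F − V = 200.1 mol/h.

V = 271.9 mol/h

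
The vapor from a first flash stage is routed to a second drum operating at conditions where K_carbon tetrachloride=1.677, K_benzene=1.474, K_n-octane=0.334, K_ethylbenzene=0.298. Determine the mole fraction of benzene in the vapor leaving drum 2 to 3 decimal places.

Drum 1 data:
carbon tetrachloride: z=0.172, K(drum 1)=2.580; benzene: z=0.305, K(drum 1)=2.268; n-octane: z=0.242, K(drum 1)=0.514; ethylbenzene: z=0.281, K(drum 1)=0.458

y_benzene (drum 2) = 0.528

Drum 1:
Rachford–Rice: g(ψ₁) = Σ zᵢ(Kᵢ−1)/(1+ψ₁(Kᵢ−1)) = 0.
g(0) = ΣzᵢKᵢ − 1 = 0.389 and g(1) = 1 − Σzᵢ/Kᵢ = -0.286, so a root lies in (0, 1).
Iterate (Newton) starting at ψ₁ = 0.5:
  ψ₁ = 0.500: g = 0.0242, g' = -0.573 → ψ₁ = 0.542
Converged at ψ₁ = 0.542.
Drum-1 compositions:
  carbon tetrachloride: x = 0.093, y = 0.239
  benzene: x = 0.181, y = 0.410
  n-octane: x = 0.329, y = 0.169
  ethylbenzene: x = 0.398, y = 0.182
Drum-2 feed = drum-1 vapor: z₂ = (0.2389, 0.4098, 0.1689, 0.1823).
Drum 2:
Material balance + equilibrium reduce to Σ zᵢ(Kᵢ−1)/(1+ψ₂(Kᵢ−1)) = 0.
g(0) = ΣzᵢKᵢ − 1 = 0.116 and g(1) = 1 − Σzᵢ/Kᵢ = -0.538, so a root lies in (0, 1).
Newton iteration, ψ₂⁰ = 0.47:
  ψ₂ = 0.470: g = -0.0732, g' = -0.483 → ψ₂ = 0.319
  ψ₂ = 0.319: g = -0.0058, g' = -0.413 → ψ₂ = 0.305
  ψ₂ = 0.305: g = -0.0000, g' = -0.409 → ψ₂ = 0.304
Converged at ψ₂ = 0.304.
  carbon tetrachloride: x = 0.198, y = 0.332
  benzene: x = 0.358, y = 0.528
  n-octane: x = 0.212, y = 0.071
  ethylbenzene: x = 0.232, y = 0.069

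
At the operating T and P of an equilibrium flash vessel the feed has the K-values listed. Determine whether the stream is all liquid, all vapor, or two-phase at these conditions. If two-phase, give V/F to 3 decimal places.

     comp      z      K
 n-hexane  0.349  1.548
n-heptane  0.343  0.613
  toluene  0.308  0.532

ΣzᵢKᵢ = 0.914; Σzᵢ/Kᵢ = 1.364.
Since ΣzᵢKᵢ < 1 the mixture is below its bubble point — single liquid phase.

all liquid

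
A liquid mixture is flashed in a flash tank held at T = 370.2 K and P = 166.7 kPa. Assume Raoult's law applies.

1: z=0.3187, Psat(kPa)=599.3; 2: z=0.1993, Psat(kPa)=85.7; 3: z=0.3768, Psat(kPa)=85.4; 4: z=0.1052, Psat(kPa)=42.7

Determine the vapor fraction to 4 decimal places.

Raoult's law: Kᵢ = Pᵢˢᵃᵗ/P = Pᵢˢᵃᵗ/166.7.
  K_1 = 599.3/166.7 = 3.595081, K_2 = 85.7/166.7 = 0.514097, K_3 = 85.4/166.7 = 0.512298, K_4 = 42.7/166.7 = 0.256149
Rachford–Rice: g(ψ) = Σ zᵢ(Kᵢ−1)/(1+ψ(Kᵢ−1)) = 0.
g(0) = ΣzᵢKᵢ − 1 = 0.4682 and g(1) = 1 − Σzᵢ/Kᵢ = -0.6225, so a root lies in (0, 1).
Iterate (Newton) starting at ψ = 0.5:
  ψ = 0.5000: g = -0.13557, g' = -0.7930 → ψ = 0.3290
  ψ = 0.3290: g = 0.00834, g' = -0.9204 → ψ = 0.3381
  ψ = 0.3381: g = 0.00005, g' = -0.9087 → ψ = 0.3382
Converged at ψ = 0.3382.

ψ = 0.3382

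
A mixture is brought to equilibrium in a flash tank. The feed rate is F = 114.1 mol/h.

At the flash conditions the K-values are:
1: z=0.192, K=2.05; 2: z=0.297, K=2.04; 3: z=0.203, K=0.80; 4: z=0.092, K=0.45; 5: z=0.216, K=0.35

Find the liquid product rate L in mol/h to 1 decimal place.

Rachford–Rice: g(V/F) = Σ zᵢ(Kᵢ−1)/(1+V/F(Kᵢ−1)) = 0.
g(0) = ΣzᵢKᵢ − 1 = 0.279 and g(1) = 1 − Σzᵢ/Kᵢ = -0.315, so a root lies in (0, 1).
Newton–Raphson from V/F = 0.61:
  V/F = 0.610: g = -0.0432, g' = -0.523 → V/F = 0.527
  V/F = 0.527: g = -0.0011, g' = -0.498 → V/F = 0.525
Converged at V/F = 0.525.
Then V = V/F·F = 0.5252·114.1 = 59.9 mol/h and L = F − V = 54.2 mol/h.

L = 54.2 mol/h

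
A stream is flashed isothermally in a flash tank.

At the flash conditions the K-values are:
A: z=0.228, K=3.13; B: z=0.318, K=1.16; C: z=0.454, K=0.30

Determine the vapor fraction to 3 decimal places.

Material balance + equilibrium reduce to Σ zᵢ(Kᵢ−1)/(1+ψ(Kᵢ−1)) = 0.
g(0) = ΣzᵢKᵢ − 1 = 0.219 and g(1) = 1 − Σzᵢ/Kᵢ = -0.860, so a root lies in (0, 1).
Newton iteration, ψ⁰ = 0.5:
  ψ = 0.500: g = -0.2066, g' = -0.776 → ψ = 0.234
  ψ = 0.234: g = -0.0067, g' = -0.787 → ψ = 0.225
Converged at ψ = 0.225.

ψ = 0.225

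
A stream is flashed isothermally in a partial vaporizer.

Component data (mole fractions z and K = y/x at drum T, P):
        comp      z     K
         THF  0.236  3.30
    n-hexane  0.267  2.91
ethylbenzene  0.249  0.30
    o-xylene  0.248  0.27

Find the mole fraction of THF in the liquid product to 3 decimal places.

Rachford–Rice: g(V/F) = Σ zᵢ(Kᵢ−1)/(1+V/F(Kᵢ−1)) = 0.
g(0) = ΣzᵢKᵢ − 1 = 0.697 and g(1) = 1 − Σzᵢ/Kᵢ = -0.912, so a root lies in (0, 1).
Iterate (Newton) starting at V/F = 0.51:
  V/F = 0.510: g = -0.0514, g' = -1.145 → V/F = 0.465
Converged at V/F = 0.465.
Compositions from xᵢ = zᵢ/(1+V/F(Kᵢ−1)), yᵢ = Kᵢxᵢ:
  THF: x = 0.114, y = 0.376
  n-hexane: x = 0.141, y = 0.412
  ethylbenzene: x = 0.369, y = 0.111
  o-xylene: x = 0.375, y = 0.101

x_THF = 0.114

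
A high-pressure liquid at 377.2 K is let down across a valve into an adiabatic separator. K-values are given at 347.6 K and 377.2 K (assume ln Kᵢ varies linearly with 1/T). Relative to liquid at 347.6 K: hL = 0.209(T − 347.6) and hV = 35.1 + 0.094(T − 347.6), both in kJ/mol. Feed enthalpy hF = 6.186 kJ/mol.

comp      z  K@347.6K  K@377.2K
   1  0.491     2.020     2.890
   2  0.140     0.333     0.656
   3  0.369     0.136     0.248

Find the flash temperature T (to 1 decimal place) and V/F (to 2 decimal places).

Adiabatic flash: solve Rachford–Rice at each trial T, then check hF = ψ·hV(T) + (1−ψ)·hL(T).
  T = 347.6 K: K = (2.020, 0.333, 0.136), RR gives ψ = 0.107, H_out = 3.742 kJ/mol
  T = 377.2 K: K = (2.890, 0.656, 0.248), RR gives ψ = 0.475, H_out = 21.234 kJ/mol
  T = 362.4 K: K = (2.434, 0.474, 0.186), RR gives ψ = 0.308, H_out = 13.364 kJ/mol
  T = 355.0 K: K = (2.222, 0.399, 0.160), RR gives ψ = 0.215, H_out = 8.904 kJ/mol
  T = 351.3 K: K = (2.119, 0.365, 0.147), RR gives ψ = 0.163, H_out = 6.435 kJ/mol
  T = 349.5 K: K = (2.071, 0.349, 0.142), RR gives ψ = 0.136, H_out = 5.157 kJ/mol
Linear interpolation between T = 349.5 (H_out = 5.157) and T = 351.3 (H_out = 6.435) on hF = 6.186 gives T ≈ 350.9 K, at which ψ = 0.16.

T = 350.9 K, V/F = 0.16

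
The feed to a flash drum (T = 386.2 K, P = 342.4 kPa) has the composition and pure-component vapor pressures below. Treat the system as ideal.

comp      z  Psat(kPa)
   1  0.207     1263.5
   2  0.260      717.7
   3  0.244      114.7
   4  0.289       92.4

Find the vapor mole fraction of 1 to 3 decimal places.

Raoult's law: Kᵢ = Pᵢˢᵃᵗ/P = Pᵢˢᵃᵗ/342.4.
  K_1 = 1263.5/342.4 = 3.69013, K_2 = 717.7/342.4 = 2.09609, K_3 = 114.7/342.4 = 0.33499, K_4 = 92.4/342.4 = 0.26986
Newton iteration, β⁰ = 0.5:
  β = 0.500: g = -0.1539, g' = -1.027 → β = 0.350
  β = 0.350: g = -0.0023, g' = -1.022 → β = 0.348
Converged at β = 0.348.
Compositions from xᵢ = zᵢ/(1+β(Kᵢ−1)), yᵢ = Kᵢxᵢ:
  1: x = 0.107, y = 0.395
  2: x = 0.188, y = 0.395
  3: x = 0.317, y = 0.106
  4: x = 0.387, y = 0.105

y_1 = 0.395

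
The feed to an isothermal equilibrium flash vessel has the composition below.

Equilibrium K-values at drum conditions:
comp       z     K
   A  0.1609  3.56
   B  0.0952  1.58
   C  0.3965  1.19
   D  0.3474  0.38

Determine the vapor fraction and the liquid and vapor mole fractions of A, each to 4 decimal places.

Newton–Raphson from ψ = 0.5:
  ψ = 0.5000: g = -0.01989, g' = -0.5145 → ψ = 0.4613
Converged at ψ = 0.4613.
Compositions from xᵢ = zᵢ/(1+ψ(Kᵢ−1)), yᵢ = Kᵢxᵢ:
  A: x = 0.0738, y = 0.2626
  B: x = 0.0751, y = 0.1187
  C: x = 0.3645, y = 0.4338
  D: x = 0.4866, y = 0.1849

ψ = 0.4613, x_A = 0.0738, y_A = 0.2626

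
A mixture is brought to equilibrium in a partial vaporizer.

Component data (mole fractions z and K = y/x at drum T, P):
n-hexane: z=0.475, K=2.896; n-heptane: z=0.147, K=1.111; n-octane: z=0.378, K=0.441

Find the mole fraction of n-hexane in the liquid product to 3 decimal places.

x_n-hexane = 0.191

Material balance + equilibrium reduce to Σ zᵢ(Kᵢ−1)/(1+ψ(Kᵢ−1)) = 0.
g(0) = ΣzᵢKᵢ − 1 = 0.706 and g(1) = 1 − Σzᵢ/Kᵢ = -0.153, so a root lies in (0, 1).
Newton–Raphson from ψ = 0.5:
  ψ = 0.500: g = 0.1845, g' = -0.679 → ψ = 0.772
  ψ = 0.772: g = 0.0091, g' = -0.648 → ψ = 0.786
Converged at ψ = 0.786.
Compositions from xᵢ = zᵢ/(1+ψ(Kᵢ−1)), yᵢ = Kᵢxᵢ:
  n-hexane: x = 0.191, y = 0.553
  n-heptane: x = 0.135, y = 0.150
  n-octane: x = 0.674, y = 0.297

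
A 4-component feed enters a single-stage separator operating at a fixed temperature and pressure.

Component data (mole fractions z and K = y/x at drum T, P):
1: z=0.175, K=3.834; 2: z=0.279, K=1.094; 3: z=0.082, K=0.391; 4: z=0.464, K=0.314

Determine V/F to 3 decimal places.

V/F = 0.116

Material balance + equilibrium reduce to Σ zᵢ(Kᵢ−1)/(1+V/F(Kᵢ−1)) = 0.
g(0) = ΣzᵢKᵢ − 1 = 0.154 and g(1) = 1 − Σzᵢ/Kᵢ = -0.988, so a root lies in (0, 1).
Newton iteration, V/F⁰ = 0.5:
  V/F = 0.500: g = -0.3260, g' = -0.812 → V/F = 0.098
  V/F = 0.098: g = 0.0195, g' = -1.148 → V/F = 0.115
  V/F = 0.115: g = 0.0005, g' = -1.094 → V/F = 0.116
Converged at V/F = 0.116.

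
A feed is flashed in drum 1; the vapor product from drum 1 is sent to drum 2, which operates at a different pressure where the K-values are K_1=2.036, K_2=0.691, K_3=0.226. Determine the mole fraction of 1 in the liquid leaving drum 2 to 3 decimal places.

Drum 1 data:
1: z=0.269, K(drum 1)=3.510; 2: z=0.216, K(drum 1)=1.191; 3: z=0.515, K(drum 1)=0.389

Drum 1:
Newton iteration, ψ₁⁰ = 0.66:
  ψ₁ = 0.660: g = -0.2365, g' = -0.786 → ψ₁ = 0.359
  ψ₁ = 0.359: g = -0.0095, g' = -0.791 → ψ₁ = 0.347
Converged at ψ₁ = 0.347.
Drum-1 compositions:
  1: x = 0.144, y = 0.504
  2: x = 0.203, y = 0.241
  3: x = 0.654, y = 0.254
Drum-2 feed = drum-1 vapor: z₂ = (0.5045, 0.2413, 0.2543).
Drum 2:
Material balance + equilibrium reduce to Σ zᵢ(Kᵢ−1)/(1+ψ₂(Kᵢ−1)) = 0.
g(0) = ΣzᵢKᵢ − 1 = 0.251 and g(1) = 1 − Σzᵢ/Kᵢ = -0.722, so a root lies in (0, 1).
Newton iteration, ψ₂⁰ = 0.37:
  ψ₂ = 0.370: g = 0.0178, g' = -0.611 → ψ₂ = 0.399
Converged at ψ₂ = 0.399.
  1: x = 0.357, y = 0.727
  2: x = 0.275, y = 0.190
  3: x = 0.368, y = 0.083

x_1 (drum 2) = 0.357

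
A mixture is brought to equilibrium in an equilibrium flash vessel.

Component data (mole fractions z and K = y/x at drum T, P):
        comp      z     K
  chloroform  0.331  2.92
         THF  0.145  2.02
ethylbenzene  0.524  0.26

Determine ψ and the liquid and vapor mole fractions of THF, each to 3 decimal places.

ψ = 0.317, x_THF = 0.110, y_THF = 0.221

Material balance + equilibrium reduce to Σ zᵢ(Kᵢ−1)/(1+ψ(Kᵢ−1)) = 0.
Feasibility: ΣzᵢKᵢ = 1.396, Σzᵢ/Kᵢ = 2.201 — both > 1, two phases present.
Newton–Raphson from ψ = 0.54:
  ψ = 0.540: g = -0.2384, g' = -1.153 → ψ = 0.333
  ψ = 0.333: g = -0.0167, g' = -1.043 → ψ = 0.317
Converged at ψ = 0.317.
Compositions from xᵢ = zᵢ/(1+ψ(Kᵢ−1)), yᵢ = Kᵢxᵢ:
  chloroform: x = 0.206, y = 0.601
  THF: x = 0.110, y = 0.221
  ethylbenzene: x = 0.685, y = 0.178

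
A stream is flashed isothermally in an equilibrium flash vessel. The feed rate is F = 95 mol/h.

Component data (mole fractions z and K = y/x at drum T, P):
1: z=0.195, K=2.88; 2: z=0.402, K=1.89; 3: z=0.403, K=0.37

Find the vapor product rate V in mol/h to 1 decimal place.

V = 56.6 mol/h

Material balance + equilibrium reduce to Σ zᵢ(Kᵢ−1)/(1+V/F(Kᵢ−1)) = 0.
Check two-phase: ΣzᵢKᵢ = 1.470 > 1 and Σzᵢ/Kᵢ = 1.370 > 1, so g(0) = 0.470 > 0 and g(1) = -0.370 < 0.
Newton–Raphson from V/F = 0.36:
  V/F = 0.360: g = 0.1612, g' = -0.695 → V/F = 0.592
  V/F = 0.592: g = 0.0030, g' = -0.698 → V/F = 0.596
Converged at V/F = 0.596.
Then V = V/F·F = 0.5962·95 = 56.6 mol/h and L = F − V = 38.4 mol/h.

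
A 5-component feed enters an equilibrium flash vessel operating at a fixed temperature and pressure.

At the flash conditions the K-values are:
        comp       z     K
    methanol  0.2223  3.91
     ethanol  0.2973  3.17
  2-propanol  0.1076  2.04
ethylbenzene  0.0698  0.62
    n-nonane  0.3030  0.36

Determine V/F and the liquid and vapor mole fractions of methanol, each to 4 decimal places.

Newton–Raphson from V/F = 0.5:
  V/F = 0.5000: g = 0.32862, g' = -0.9685 → V/F = 0.8393
  V/F = 0.8393: g = 0.01842, g' = -0.9690 → V/F = 0.8583
  V/F = 0.8583: g = -0.00020, g' = -0.9904 → V/F = 0.8581
Converged at V/F = 0.8581.
Compositions from xᵢ = zᵢ/(1+V/F(Kᵢ−1)), yᵢ = Kᵢxᵢ:
  methanol: x = 0.0636, y = 0.2485
  ethanol: x = 0.1039, y = 0.3293
  2-propanol: x = 0.0569, y = 0.1160
  ethylbenzene: x = 0.1036, y = 0.0642
  n-nonane: x = 0.6721, y = 0.2420

V/F = 0.8581, x_methanol = 0.0636, y_methanol = 0.2485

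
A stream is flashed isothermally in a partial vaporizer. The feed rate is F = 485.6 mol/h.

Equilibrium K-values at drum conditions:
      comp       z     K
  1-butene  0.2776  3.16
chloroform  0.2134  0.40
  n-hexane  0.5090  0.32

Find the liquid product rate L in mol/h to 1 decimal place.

L = 442.7 mol/h

Newton iteration, V/F⁰ = 0.46:
  V/F = 0.4600: g = -0.37975, g' = -0.9708 → V/F = 0.0688
  V/F = 0.0688: g = 0.02532, g' = -1.3242 → V/F = 0.0880
  V/F = 0.0880: g = 0.00056, g' = -1.2665 → V/F = 0.0884
Converged at V/F = 0.0884.
Then V = V/F·F = 0.0884·485.6 = 42.9 mol/h and L = F − V = 442.7 mol/h.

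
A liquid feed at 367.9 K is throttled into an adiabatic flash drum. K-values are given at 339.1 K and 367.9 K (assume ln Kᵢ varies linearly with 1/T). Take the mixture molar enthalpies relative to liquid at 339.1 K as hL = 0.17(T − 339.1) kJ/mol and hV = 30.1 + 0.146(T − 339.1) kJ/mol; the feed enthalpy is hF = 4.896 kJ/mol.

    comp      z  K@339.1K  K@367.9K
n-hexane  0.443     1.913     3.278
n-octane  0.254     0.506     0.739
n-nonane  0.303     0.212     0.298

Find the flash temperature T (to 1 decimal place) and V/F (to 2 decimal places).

T = 342.0 K, V/F = 0.15

Adiabatic flash: solve Rachford–Rice at each trial T, then check hF = ψ·hV(T) + (1−ψ)·hL(T).
  T = 339.1 K: K = (1.913, 0.506, 0.212), RR gives ψ = 0.066, H_out = 1.982 kJ/mol
  T = 367.9 K: K = (3.278, 0.739, 0.298), RR gives ψ = 0.578, H_out = 21.880 kJ/mol
  T = 353.5 K: K = (2.532, 0.616, 0.253), RR gives ψ = 0.378, H_out = 13.710 kJ/mol
  T = 346.3 K: K = (2.207, 0.560, 0.232), RR gives ψ = 0.246, H_out = 8.585 kJ/mol
  T = 342.7 K: K = (2.056, 0.532, 0.222), RR gives ψ = 0.164, H_out = 5.534 kJ/mol
  T = 340.9 K: K = (1.984, 0.519, 0.217), RR gives ψ = 0.117, H_out = 3.832 kJ/mol
Linear interpolation between T = 340.9 (H_out = 3.832) and T = 342.7 (H_out = 5.534) on hF = 4.896 gives T ≈ 342.0 K, at which ψ = 0.15.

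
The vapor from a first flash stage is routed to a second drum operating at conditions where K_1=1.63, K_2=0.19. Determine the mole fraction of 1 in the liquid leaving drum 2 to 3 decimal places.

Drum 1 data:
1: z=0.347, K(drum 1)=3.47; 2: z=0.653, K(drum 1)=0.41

x_1 (drum 2) = 0.563

Drum 1:
Rachford–Rice: g(ψ₁) = Σ zᵢ(Kᵢ−1)/(1+ψ₁(Kᵢ−1)) = 0.
Feasibility: ΣzᵢKᵢ = 1.472, Σzᵢ/Kᵢ = 1.693 — both > 1, two phases present.
Binary case is linear: z₁(K₁−1)(1+ψ₁(K₂−1)) + z₂(K₂−1)(1+ψ₁(K₁−1)) = 0
⇒ ψ₁ = [z₁(K₁−1)+z₂(K₂−1)] / [−(K₁−1)(K₂−1)] = 0.4718/1.4573 = 0.324
Drum-1 compositions:
  1: x = 0.193, y = 0.669
  2: x = 0.807, y = 0.331
Drum-2 feed = drum-1 vapor: z₂ = (0.6691, 0.3309).
Drum 2:
Let ψ₂ = V/F and solve Σ zᵢ(Kᵢ−1)/(1+ψ₂(Kᵢ−1)) = 0.
Feasibility: ΣzᵢKᵢ = 1.153, Σzᵢ/Kᵢ = 2.152 — both > 1, two phases present.
Newton iteration, ψ₂⁰ = 0.5:
  ψ₂ = 0.500: g = -0.1300, g' = -0.767 → ψ₂ = 0.330
  ψ₂ = 0.330: g = -0.0172, g' = -0.587 → ψ₂ = 0.301
Converged at ψ₂ = 0.301.
  1: x = 0.563, y = 0.917
  2: x = 0.437, y = 0.083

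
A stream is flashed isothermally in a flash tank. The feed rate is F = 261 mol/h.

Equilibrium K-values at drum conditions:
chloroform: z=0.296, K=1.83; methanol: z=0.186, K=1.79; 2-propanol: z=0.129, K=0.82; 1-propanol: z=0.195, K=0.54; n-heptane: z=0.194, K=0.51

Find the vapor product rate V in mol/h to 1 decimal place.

Rachford–Rice: g(ψ) = Σ zᵢ(Kᵢ−1)/(1+ψ(Kᵢ−1)) = 0.
Feasibility: ΣzᵢKᵢ = 1.185, Σzᵢ/Kᵢ = 1.164 — both > 1, two phases present.
Newton–Raphson from ψ = 0.5:
  ψ = 0.500: g = 0.0110, g' = -0.318 → ψ = 0.535
Converged at ψ = 0.535.
Then V = ψ·F = 0.5347·261 = 139.6 mol/h and L = F − V = 121.4 mol/h.

V = 139.6 mol/h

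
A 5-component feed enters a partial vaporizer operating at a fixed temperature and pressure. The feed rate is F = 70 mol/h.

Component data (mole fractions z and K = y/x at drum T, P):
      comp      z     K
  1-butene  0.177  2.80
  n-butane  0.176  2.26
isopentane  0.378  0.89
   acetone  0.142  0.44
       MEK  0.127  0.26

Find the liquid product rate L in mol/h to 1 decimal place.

Newton–Raphson from ψ = 0.5:
  ψ = 0.500: g = 0.0001, g' = -0.530 → ψ = 0.500
Converged at ψ = 0.500.
Then V = ψ·F = 0.5002·70 = 35.0 mol/h and L = F − V = 35.0 mol/h.

L = 35.0 mol/h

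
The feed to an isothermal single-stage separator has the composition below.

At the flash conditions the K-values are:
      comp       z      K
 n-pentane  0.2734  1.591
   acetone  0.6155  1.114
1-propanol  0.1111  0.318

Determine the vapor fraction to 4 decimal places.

Material balance + equilibrium reduce to Σ zᵢ(Kᵢ−1)/(1+ψ(Kᵢ−1)) = 0.
Check two-phase: ΣzᵢKᵢ = 1.1560 > 1 and Σzᵢ/Kᵢ = 1.0737 > 1, so g(0) = 0.1560 > 0 and g(1) = -0.0737 < 0.
Newton iteration, ψ⁰ = 0.5:
  ψ = 0.5000: g = 0.07613, g' = -0.1830 → ψ = 0.9159
  ψ = 0.9159: g = -0.03349, g' = -0.4135 → ψ = 0.8349
  ψ = 0.8349: g = -0.00370, g' = -0.3282 → ψ = 0.8236
  ψ = 0.8236: g = -0.00005, g' = -0.3189 → ψ = 0.8235
Converged at ψ = 0.8235.

ψ = 0.8235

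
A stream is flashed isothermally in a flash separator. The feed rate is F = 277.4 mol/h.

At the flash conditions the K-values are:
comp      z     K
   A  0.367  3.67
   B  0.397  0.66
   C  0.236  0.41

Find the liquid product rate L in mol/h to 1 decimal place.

L = 114.6 mol/h

Newton–Raphson from ψ = 0.49:
  ψ = 0.490: g = 0.0667, g' = -0.720 → ψ = 0.583
  ψ = 0.583: g = 0.0029, g' = -0.663 → ψ = 0.587
Converged at ψ = 0.587.
Then V = ψ·F = 0.5871·277.4 = 162.8 mol/h and L = F − V = 114.6 mol/h.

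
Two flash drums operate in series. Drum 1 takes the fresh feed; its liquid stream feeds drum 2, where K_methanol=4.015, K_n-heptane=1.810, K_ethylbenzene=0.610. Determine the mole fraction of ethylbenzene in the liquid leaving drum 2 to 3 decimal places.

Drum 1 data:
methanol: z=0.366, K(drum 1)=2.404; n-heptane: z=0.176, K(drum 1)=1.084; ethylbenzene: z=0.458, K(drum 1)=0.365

Drum 1:
Rachford–Rice: g(ψ₁) = Σ zᵢ(Kᵢ−1)/(1+ψ₁(Kᵢ−1)) = 0.
Feasibility: ΣzᵢKᵢ = 1.238, Σzᵢ/Kᵢ = 1.569 — both > 1, two phases present.
Newton–Raphson from ψ₁ = 0.5:
  ψ₁ = 0.500: g = -0.1100, g' = -0.647 → ψ₁ = 0.330
  ψ₁ = 0.330: g = -0.0023, g' = -0.634 → ψ₁ = 0.326
Converged at ψ₁ = 0.326.
Drum-1 compositions:
  methanol: x = 0.251, y = 0.603
  n-heptane: x = 0.171, y = 0.186
  ethylbenzene: x = 0.578, y = 0.211
Drum-2 feed = drum-1 liquid: z₂ = (0.2510, 0.1713, 0.5777).
Drum 2:
Rachford–Rice: g(ψ₂) = Σ zᵢ(Kᵢ−1)/(1+ψ₂(Kᵢ−1)) = 0.
Feasibility: ΣzᵢKᵢ = 1.670, Σzᵢ/Kᵢ = 1.104 — both > 1, two phases present.
Newton–Raphson from ψ₂ = 0.5:
  ψ₂ = 0.500: g = 0.1207, g' = -0.555 → ψ₂ = 0.717
  ψ₂ = 0.717: g = 0.0143, g' = -0.442 → ψ₂ = 0.750
Converged at ψ₂ = 0.750.
  methanol: x = 0.077, y = 0.309
  n-heptane: x = 0.107, y = 0.193
  ethylbenzene: x = 0.816, y = 0.498

x_ethylbenzene (drum 2) = 0.816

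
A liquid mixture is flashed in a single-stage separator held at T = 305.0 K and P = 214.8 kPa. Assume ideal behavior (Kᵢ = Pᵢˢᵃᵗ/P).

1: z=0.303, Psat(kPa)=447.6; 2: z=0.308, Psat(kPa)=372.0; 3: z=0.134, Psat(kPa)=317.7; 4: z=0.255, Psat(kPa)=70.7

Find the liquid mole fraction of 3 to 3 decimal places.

x_3 = 0.097

Raoult's law: Kᵢ = Pᵢˢᵃᵗ/P = Pᵢˢᵃᵗ/214.8.
  K_1 = 447.6/214.8 = 2.08380, K_2 = 372.0/214.8 = 1.73184, K_3 = 317.7/214.8 = 1.47905, K_4 = 70.7/214.8 = 0.32914
Material balance + equilibrium reduce to Σ zᵢ(Kᵢ−1)/(1+V/F(Kᵢ−1)) = 0.
Feasibility: ΣzᵢKᵢ = 1.447, Σzᵢ/Kᵢ = 1.189 — both > 1, two phases present.
Newton–Raphson from V/F = 0.5:
  V/F = 0.500: g = 0.1724, g' = -0.518 → V/F = 0.833
  V/F = 0.833: g = -0.0291, g' = -0.767 → V/F = 0.795
  V/F = 0.795: g = -0.0011, g' = -0.712 → V/F = 0.793
Converged at V/F = 0.793.
Compositions from xᵢ = zᵢ/(1+V/F(Kᵢ−1)), yᵢ = Kᵢxᵢ:
  1: x = 0.163, y = 0.339
  2: x = 0.195, y = 0.337
  3: x = 0.097, y = 0.144
  4: x = 0.545, y = 0.179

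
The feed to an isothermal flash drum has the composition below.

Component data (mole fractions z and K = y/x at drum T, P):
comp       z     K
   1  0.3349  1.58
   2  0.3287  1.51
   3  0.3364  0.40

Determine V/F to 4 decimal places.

Rachford–Rice: g(V/F) = Σ zᵢ(Kᵢ−1)/(1+V/F(Kᵢ−1)) = 0.
g(0) = ΣzᵢKᵢ − 1 = 0.1600 and g(1) = 1 − Σzᵢ/Kᵢ = -0.2706, so a root lies in (0, 1).
Newton iteration, V/F⁰ = 0.5:
  V/F = 0.5000: g = -0.00419, g' = -0.3691 → V/F = 0.4886
Converged at V/F = 0.4886.

V/F = 0.4886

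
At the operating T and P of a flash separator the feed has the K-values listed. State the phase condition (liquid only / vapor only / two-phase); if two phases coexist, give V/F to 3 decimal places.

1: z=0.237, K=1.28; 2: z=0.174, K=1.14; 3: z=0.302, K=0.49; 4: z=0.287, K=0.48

liquid only

ΣzᵢKᵢ = 0.787; Σzᵢ/Kᵢ = 1.552.
Since ΣzᵢKᵢ < 1 the mixture is below its bubble point — single liquid phase.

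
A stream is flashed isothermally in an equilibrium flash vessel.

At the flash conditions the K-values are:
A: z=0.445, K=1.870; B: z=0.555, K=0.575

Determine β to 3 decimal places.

β = 0.409

Material balance + equilibrium reduce to Σ zᵢ(Kᵢ−1)/(1+β(Kᵢ−1)) = 0.
Feasibility: ΣzᵢKᵢ = 1.151, Σzᵢ/Kᵢ = 1.203 — both > 1, two phases present.
Binary case is linear: z₁(K₁−1)(1+β(K₂−1)) + z₂(K₂−1)(1+β(K₁−1)) = 0
⇒ β = [z₁(K₁−1)+z₂(K₂−1)] / [−(K₁−1)(K₂−1)] = 0.1513/0.3698 = 0.409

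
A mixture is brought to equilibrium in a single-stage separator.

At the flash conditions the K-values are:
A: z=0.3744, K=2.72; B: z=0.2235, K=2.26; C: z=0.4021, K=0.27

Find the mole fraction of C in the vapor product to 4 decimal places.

Let β = V/F and solve Σ zᵢ(Kᵢ−1)/(1+β(Kᵢ−1)) = 0.
Check two-phase: ΣzᵢKᵢ = 1.6320 > 1 and Σzᵢ/Kᵢ = 1.7258 > 1, so g(0) = 0.6320 > 0 and g(1) = -0.7258 < 0.
Newton–Raphson from β = 0.58:
  β = 0.5800: g = -0.02400, g' = -1.0405 → β = 0.5569
  β = 0.5569: g = -0.00025, g' = -1.0199 → β = 0.5567
Converged at β = 0.5567.
Compositions from xᵢ = zᵢ/(1+β(Kᵢ−1)), yᵢ = Kᵢxᵢ:
  A: x = 0.1913, y = 0.5202
  B: x = 0.1314, y = 0.2969
  C: x = 0.6774, y = 0.1829

y_C = 0.1829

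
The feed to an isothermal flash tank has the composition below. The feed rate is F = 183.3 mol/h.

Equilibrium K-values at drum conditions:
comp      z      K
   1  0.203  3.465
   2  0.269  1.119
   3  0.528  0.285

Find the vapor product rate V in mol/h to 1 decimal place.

Let ψ = V/F and solve Σ zᵢ(Kᵢ−1)/(1+ψ(Kᵢ−1)) = 0.
Check two-phase: ΣzᵢKᵢ = 1.155 > 1 and Σzᵢ/Kᵢ = 2.152 > 1, so g(0) = 0.155 > 0 and g(1) = -1.152 < 0.
Newton iteration, ψ⁰ = 0.5:
  ψ = 0.500: g = -0.3332, g' = -0.905 → ψ = 0.132
  ψ = 0.132: g = -0.0075, g' = -1.036 → ψ = 0.124
  ψ = 0.124: g = 0.0001, g' = -1.051 → ψ = 0.125
Converged at ψ = 0.125.
Then V = ψ·F = 0.1245·183.3 = 22.8 mol/h and L = F − V = 160.5 mol/h.

V = 22.8 mol/h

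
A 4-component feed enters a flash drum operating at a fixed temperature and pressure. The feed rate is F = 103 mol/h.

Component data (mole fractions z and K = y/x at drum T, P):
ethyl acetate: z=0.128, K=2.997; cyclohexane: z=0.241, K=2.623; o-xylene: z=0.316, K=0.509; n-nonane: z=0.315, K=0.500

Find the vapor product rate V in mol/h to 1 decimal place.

V = 39.5 mol/h

Material balance + equilibrium reduce to Σ zᵢ(Kᵢ−1)/(1+β(Kᵢ−1)) = 0.
Feasibility: ΣzᵢKᵢ = 1.334, Σzᵢ/Kᵢ = 1.385 — both > 1, two phases present.
Newton iteration, β⁰ = 0.5:
  β = 0.500: g = -0.0718, g' = -0.595 → β = 0.379
  β = 0.379: g = 0.0025, g' = -0.643 → β = 0.383
Converged at β = 0.383.
Then V = β·F = 0.3832·103 = 39.5 mol/h and L = F − V = 63.5 mol/h.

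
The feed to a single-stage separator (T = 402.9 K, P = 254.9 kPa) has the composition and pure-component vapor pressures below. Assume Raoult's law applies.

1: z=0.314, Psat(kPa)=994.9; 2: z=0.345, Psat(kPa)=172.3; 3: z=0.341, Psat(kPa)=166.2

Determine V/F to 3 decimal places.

Raoult's law: Kᵢ = Pᵢˢᵃᵗ/P = Pᵢˢᵃᵗ/254.9.
  K_1 = 994.9/254.9 = 3.90310, K_2 = 172.3/254.9 = 0.67595, K_3 = 166.2/254.9 = 0.65202
Material balance + equilibrium reduce to Σ zᵢ(Kᵢ−1)/(1+V/F(Kᵢ−1)) = 0.
g(0) = ΣzᵢKᵢ − 1 = 0.681 and g(1) = 1 − Σzᵢ/Kᵢ = -0.114, so a root lies in (0, 1).
Newton iteration, V/F⁰ = 0.31:
  V/F = 0.310: g = 0.2225, g' = -0.830 → V/F = 0.578
  V/F = 0.578: g = 0.0542, g' = -0.488 → V/F = 0.689
  V/F = 0.689: g = 0.0038, g' = -0.425 → V/F = 0.698
Converged at V/F = 0.698.

V/F = 0.698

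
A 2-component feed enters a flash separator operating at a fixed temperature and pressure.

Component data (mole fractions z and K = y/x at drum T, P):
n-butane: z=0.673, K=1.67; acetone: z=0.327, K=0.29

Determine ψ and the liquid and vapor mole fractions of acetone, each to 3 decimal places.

Let ψ = V/F and solve Σ zᵢ(Kᵢ−1)/(1+ψ(Kᵢ−1)) = 0.
Check two-phase: ΣzᵢKᵢ = 1.219 > 1 and Σzᵢ/Kᵢ = 1.531 > 1, so g(0) = 0.219 > 0 and g(1) = -0.531 < 0.
Newton iteration, ψ⁰ = 0.65:
  ψ = 0.650: g = -0.1170, g' = -0.715 → ψ = 0.486
  ψ = 0.486: g = -0.0145, g' = -0.556 → ψ = 0.460
Converged at ψ = 0.460.
Compositions from xᵢ = zᵢ/(1+ψ(Kᵢ−1)), yᵢ = Kᵢxᵢ:
  n-butane: x = 0.514, y = 0.859
  acetone: x = 0.486, y = 0.141

ψ = 0.460, x_acetone = 0.486, y_acetone = 0.141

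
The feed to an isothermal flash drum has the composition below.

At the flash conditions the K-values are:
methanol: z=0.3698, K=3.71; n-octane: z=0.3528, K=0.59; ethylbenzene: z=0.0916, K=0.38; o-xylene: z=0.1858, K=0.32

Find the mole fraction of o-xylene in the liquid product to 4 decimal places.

x_o-xylene = 0.2718

Iterate (Newton) starting at ψ = 0.5:
  ψ = 0.5000: g = -0.03014, g' = -0.8547 → ψ = 0.4647
  ψ = 0.4647: g = 0.00035, g' = -0.8756 → ψ = 0.4651
Converged at ψ = 0.4651.
Compositions from xᵢ = zᵢ/(1+ψ(Kᵢ−1)), yᵢ = Kᵢxᵢ:
  methanol: x = 0.1636, y = 0.6069
  n-octane: x = 0.4359, y = 0.2572
  ethylbenzene: x = 0.1287, y = 0.0489
  o-xylene: x = 0.2718, y = 0.0870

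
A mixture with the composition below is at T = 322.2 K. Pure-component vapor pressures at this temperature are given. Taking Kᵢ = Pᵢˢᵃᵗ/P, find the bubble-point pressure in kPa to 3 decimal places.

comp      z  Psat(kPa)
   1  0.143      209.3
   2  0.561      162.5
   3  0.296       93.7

Pbub = 148.828 kPa

At the bubble point ψ → 0, so ΣzᵢKᵢ = 1 with Kᵢ = Pᵢˢᵃᵗ/P ⇒ P = ΣzᵢPᵢˢᵃᵗ.
P = 0.143·209.3 + 0.561·162.5 + 0.296·93.7 = 148.828 kPa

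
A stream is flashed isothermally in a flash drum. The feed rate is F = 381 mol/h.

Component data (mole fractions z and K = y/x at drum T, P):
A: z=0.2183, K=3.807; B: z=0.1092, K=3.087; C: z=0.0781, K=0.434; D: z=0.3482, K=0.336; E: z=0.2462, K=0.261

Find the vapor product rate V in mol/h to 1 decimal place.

V = 82.8 mol/h

Material balance + equilibrium reduce to Σ zᵢ(Kᵢ−1)/(1+V/F(Kᵢ−1)) = 0.
Feasibility: ΣzᵢKᵢ = 1.3833, Σzᵢ/Kᵢ = 2.2523 — both > 1, two phases present.
Iterate (Newton) starting at V/F = 0.43:
  V/F = 0.4300: g = -0.25095, g' = -1.1186 → V/F = 0.2056
  V/F = 0.2056: g = 0.01562, g' = -1.3492 → V/F = 0.2172
  V/F = 0.2172: g = 0.00016, g' = -1.3219 → V/F = 0.2173
Converged at V/F = 0.2173.
Then V = V/F·F = 0.2173·381 = 82.8 mol/h and L = F − V = 298.2 mol/h.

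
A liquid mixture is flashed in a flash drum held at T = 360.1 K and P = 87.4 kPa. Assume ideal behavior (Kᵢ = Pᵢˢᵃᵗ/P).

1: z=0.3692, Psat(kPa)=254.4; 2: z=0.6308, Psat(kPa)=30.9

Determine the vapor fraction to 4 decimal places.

Raoult's law: Kᵢ = Pᵢˢᵃᵗ/P = Pᵢˢᵃᵗ/87.4.
  K_1 = 254.4/87.4 = 2.910755, K_2 = 30.9/87.4 = 0.353547
Material balance + equilibrium reduce to Σ zᵢ(Kᵢ−1)/(1+ψ(Kᵢ−1)) = 0.
Feasibility: ΣzᵢKᵢ = 1.2977, Σzᵢ/Kᵢ = 1.9110 — both > 1, two phases present.
Newton–Raphson from ψ = 0.37:
  ψ = 0.3700: g = -0.12271, g' = -0.9180 → ψ = 0.2363
  ψ = 0.2363: g = 0.00467, g' = -1.0070 → ψ = 0.2410
Converged at ψ = 0.2410.

ψ = 0.2410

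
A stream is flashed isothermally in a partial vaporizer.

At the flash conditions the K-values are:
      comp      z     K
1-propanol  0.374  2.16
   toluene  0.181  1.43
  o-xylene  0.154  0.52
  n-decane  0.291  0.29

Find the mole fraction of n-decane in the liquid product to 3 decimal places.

x_n-decane = 0.395

Rachford–Rice: g(ψ) = Σ zᵢ(Kᵢ−1)/(1+ψ(Kᵢ−1)) = 0.
g(0) = ΣzᵢKᵢ − 1 = 0.231 and g(1) = 1 − Σzᵢ/Kᵢ = -0.599, so a root lies in (0, 1).
Newton iteration, ψ⁰ = 0.59:
  ψ = 0.590: g = -0.1390, g' = -0.702 → ψ = 0.392
  ψ = 0.392: g = -0.0125, g' = -0.598 → ψ = 0.371
Converged at ψ = 0.371.
Compositions from xᵢ = zᵢ/(1+ψ(Kᵢ−1)), yᵢ = Kᵢxᵢ:
  1-propanol: x = 0.261, y = 0.565
  toluene: x = 0.156, y = 0.223
  o-xylene: x = 0.187, y = 0.097
  n-decane: x = 0.395, y = 0.115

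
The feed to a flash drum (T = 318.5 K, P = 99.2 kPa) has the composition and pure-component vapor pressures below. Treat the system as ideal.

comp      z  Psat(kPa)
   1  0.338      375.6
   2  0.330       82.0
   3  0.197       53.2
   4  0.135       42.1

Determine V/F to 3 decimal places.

V/F = 0.679

Raoult's law: Kᵢ = Pᵢˢᵃᵗ/P = Pᵢˢᵃᵗ/99.2.
  K_1 = 375.6/99.2 = 3.78629, K_2 = 82.0/99.2 = 0.82661, K_3 = 53.2/99.2 = 0.53629, K_4 = 42.1/99.2 = 0.42440
Material balance + equilibrium reduce to Σ zᵢ(Kᵢ−1)/(1+V/F(Kᵢ−1)) = 0.
Check two-phase: ΣzᵢKᵢ = 1.715 > 1 and Σzᵢ/Kᵢ = 1.174 > 1, so g(0) = 0.715 > 0 and g(1) = -0.174 < 0.
Iterate (Newton) starting at V/F = 0.67:
  V/F = 0.670: g = 0.0048, g' = -0.540 → V/F = 0.679
Converged at V/F = 0.679.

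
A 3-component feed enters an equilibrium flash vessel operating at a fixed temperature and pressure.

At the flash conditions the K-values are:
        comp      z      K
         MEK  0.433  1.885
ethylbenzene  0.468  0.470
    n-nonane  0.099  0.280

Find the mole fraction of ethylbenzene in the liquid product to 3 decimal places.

x_ethylbenzene = 0.502

Material balance + equilibrium reduce to Σ zᵢ(Kᵢ−1)/(1+β(Kᵢ−1)) = 0.
Feasibility: ΣzᵢKᵢ = 1.064, Σzᵢ/Kᵢ = 1.579 — both > 1, two phases present.
Newton iteration, β⁰ = 0.55:
  β = 0.550: g = -0.2104, g' = -0.556 → β = 0.172
  β = 0.172: g = -0.0215, g' = -0.481 → β = 0.127
Converged at β = 0.127.
Compositions from xᵢ = zᵢ/(1+β(Kᵢ−1)), yᵢ = Kᵢxᵢ:
  MEK: x = 0.389, y = 0.734
  ethylbenzene: x = 0.502, y = 0.236
  n-nonane: x = 0.109, y = 0.031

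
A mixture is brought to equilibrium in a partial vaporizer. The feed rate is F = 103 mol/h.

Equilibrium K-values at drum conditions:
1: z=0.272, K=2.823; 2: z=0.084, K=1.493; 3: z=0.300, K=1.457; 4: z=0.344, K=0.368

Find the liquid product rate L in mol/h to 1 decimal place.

Rachford–Rice: g(β) = Σ zᵢ(Kᵢ−1)/(1+β(Kᵢ−1)) = 0.
Check two-phase: ΣzᵢKᵢ = 1.457 > 1 and Σzᵢ/Kᵢ = 1.293 > 1, so g(0) = 0.457 > 0 and g(1) = -0.293 < 0.
Iterate (Newton) starting at β = 0.58:
  β = 0.580: g = 0.0384, g' = -0.607 → β = 0.643
  β = 0.643: g = -0.0007, g' = -0.631 → β = 0.642
Converged at β = 0.642.
Then V = β·F = 0.6421·103 = 66.1 mol/h and L = F − V = 36.9 mol/h.

L = 36.9 mol/h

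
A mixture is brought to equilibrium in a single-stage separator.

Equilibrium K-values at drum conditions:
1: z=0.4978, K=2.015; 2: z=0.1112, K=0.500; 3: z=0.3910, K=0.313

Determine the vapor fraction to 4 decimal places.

Rachford–Rice: g(ψ) = Σ zᵢ(Kᵢ−1)/(1+ψ(Kᵢ−1)) = 0.
Check two-phase: ΣzᵢKᵢ = 1.1811 > 1 and Σzᵢ/Kᵢ = 1.7186 > 1, so g(0) = 0.1811 > 0 and g(1) = -0.7186 < 0.
Newton iteration, ψ⁰ = 0.66:
  ψ = 0.6600: g = -0.27186, g' = -0.8635 → ψ = 0.3452
  ψ = 0.3452: g = -0.04514, g' = -0.6390 → ψ = 0.2745
  ψ = 0.2745: g = -0.00034, g' = -0.6313 → ψ = 0.2740
Converged at ψ = 0.2740.

ψ = 0.2740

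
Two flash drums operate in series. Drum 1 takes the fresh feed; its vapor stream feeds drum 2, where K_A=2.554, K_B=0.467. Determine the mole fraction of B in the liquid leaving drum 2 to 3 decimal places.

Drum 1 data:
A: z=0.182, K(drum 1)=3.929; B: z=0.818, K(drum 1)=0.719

Drum 1:
Iterate (Newton) starting at ψ₁ = 0.67:
  ψ₁ = 0.670: g = -0.1032, g' = -0.276 → ψ₁ = 0.296
  ψ₁ = 0.296: g = 0.0349, g' = -0.525 → ψ₁ = 0.362
  ψ₁ = 0.362: g = 0.0027, g' = -0.448 → ψ₁ = 0.368
Converged at ψ₁ = 0.368.
Drum-1 compositions:
  A: x = 0.088, y = 0.344
  B: x = 0.912, y = 0.656
Drum-2 feed = drum-1 vapor: z₂ = (0.3439, 0.6561).
Drum 2:
Newton iteration, ψ₂⁰ = 0.5:
  ψ₂ = 0.500: g = -0.1759, g' = -0.609 → ψ₂ = 0.211
  ψ₂ = 0.211: g = 0.0083, g' = -0.707 → ψ₂ = 0.223
Converged at ψ₂ = 0.223.
  A: x = 0.255, y = 0.652
  B: x = 0.745, y = 0.348

x_B (drum 2) = 0.745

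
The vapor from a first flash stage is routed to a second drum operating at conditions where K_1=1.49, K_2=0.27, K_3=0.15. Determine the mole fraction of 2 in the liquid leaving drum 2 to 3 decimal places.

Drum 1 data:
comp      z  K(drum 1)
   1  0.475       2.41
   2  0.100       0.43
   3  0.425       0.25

Drum 1:
Newton–Raphson from ψ₁ = 0.31:
  ψ₁ = 0.310: g = -0.0185, g' = -0.911 → ψ₁ = 0.290
Converged at ψ₁ = 0.290.
Drum-1 compositions:
  1: x = 0.337, y = 0.813
  2: x = 0.120, y = 0.052
  3: x = 0.543, y = 0.136
Drum-2 feed = drum-1 vapor: z₂ = (0.8127, 0.0515, 0.1357).
Drum 2:
Let ψ₂ = V/F and solve Σ zᵢ(Kᵢ−1)/(1+ψ₂(Kᵢ−1)) = 0.
g(0) = ΣzᵢKᵢ − 1 = 0.245 and g(1) = 1 − Σzᵢ/Kᵢ = -0.641, so a root lies in (0, 1).
Newton iteration, ψ₂⁰ = 0.48:
  ψ₂ = 0.480: g = 0.0696, g' = -0.473 → ψ₂ = 0.627
  ψ₂ = 0.627: g = -0.0119, g' = -0.658 → ψ₂ = 0.609
Converged at ψ₂ = 0.609.
  1: x = 0.626, y = 0.933
  2: x = 0.093, y = 0.025
  3: x = 0.281, y = 0.042

x_2 (drum 2) = 0.093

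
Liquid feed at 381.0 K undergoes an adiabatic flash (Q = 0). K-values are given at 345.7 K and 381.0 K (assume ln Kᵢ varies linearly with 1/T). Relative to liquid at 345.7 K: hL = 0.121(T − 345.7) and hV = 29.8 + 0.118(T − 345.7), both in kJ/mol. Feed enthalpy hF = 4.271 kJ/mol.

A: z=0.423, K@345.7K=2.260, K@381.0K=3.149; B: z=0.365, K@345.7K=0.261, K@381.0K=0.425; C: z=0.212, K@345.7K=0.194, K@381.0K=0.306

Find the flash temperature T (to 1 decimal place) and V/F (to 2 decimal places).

T = 348.9 K, V/F = 0.13

Adiabatic flash: solve Rachford–Rice at each trial T, then check hF = ψ·hV(T) + (1−ψ)·hL(T).
  T = 345.7 K: K = (2.260, 0.261, 0.194), RR gives ψ = 0.096, H_out = 2.859 kJ/mol
  T = 381.0 K: K = (3.149, 0.425, 0.306), RR gives ψ = 0.413, H_out = 16.539 kJ/mol
  T = 363.4 K: K = (2.691, 0.337, 0.247), RR gives ψ = 0.266, H_out = 10.049 kJ/mol
  T = 354.5 K: K = (2.470, 0.297, 0.219), RR gives ψ = 0.186, H_out = 6.593 kJ/mol
  T = 350.1 K: K = (2.364, 0.279, 0.206), RR gives ψ = 0.143, H_out = 4.777 kJ/mol
  T = 347.9 K: K = (2.312, 0.270, 0.200), RR gives ψ = 0.120, H_out = 3.833 kJ/mol
Linear interpolation between T = 347.9 (H_out = 3.833) and T = 350.1 (H_out = 4.777) on hF = 4.271 gives T ≈ 348.9 K, at which ψ = 0.13.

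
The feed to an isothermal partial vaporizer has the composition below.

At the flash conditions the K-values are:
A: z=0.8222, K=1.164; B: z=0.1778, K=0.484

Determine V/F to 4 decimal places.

V/F = 0.5093

Material balance + equilibrium reduce to Σ zᵢ(Kᵢ−1)/(1+V/F(Kᵢ−1)) = 0.
g(0) = ΣzᵢKᵢ − 1 = 0.0431 and g(1) = 1 − Σzᵢ/Kᵢ = -0.0737, so a root lies in (0, 1).
Binary case is linear: z₁(K₁−1)(1+V/F(K₂−1)) + z₂(K₂−1)(1+V/F(K₁−1)) = 0
⇒ V/F = [z₁(K₁−1)+z₂(K₂−1)] / [−(K₁−1)(K₂−1)] = 0.04310/0.08462 = 0.5093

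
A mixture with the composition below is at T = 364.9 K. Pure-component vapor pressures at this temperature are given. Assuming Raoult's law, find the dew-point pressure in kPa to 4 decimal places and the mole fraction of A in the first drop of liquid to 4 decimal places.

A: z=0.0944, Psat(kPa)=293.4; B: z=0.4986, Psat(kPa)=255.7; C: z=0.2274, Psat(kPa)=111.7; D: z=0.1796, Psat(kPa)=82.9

At the dew point ψ → 1, so Σzᵢ/Kᵢ = 1 with Kᵢ = Pᵢˢᵃᵗ/P ⇒ 1/P = Σzᵢ/Pᵢˢᵃᵗ.
1/P = 0.0944/293.4 + 0.4986/255.7 + 0.2274/111.7 + 0.1796/82.9 = 0.0064740 ⇒ P = 154.4649 kPa
xᵢ = zᵢP/Pᵢˢᵃᵗ ⇒ x_A = 0.0944·154.4649/293.4 = 0.0497

Pdew = 154.4649 kPa, x_A = 0.0497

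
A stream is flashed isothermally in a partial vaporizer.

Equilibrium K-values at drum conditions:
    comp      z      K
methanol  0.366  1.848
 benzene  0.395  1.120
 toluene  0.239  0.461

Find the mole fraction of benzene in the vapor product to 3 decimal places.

y_benzene = 0.403

Let β = V/F and solve Σ zᵢ(Kᵢ−1)/(1+β(Kᵢ−1)) = 0.
g(0) = ΣzᵢKᵢ − 1 = 0.229 and g(1) = 1 − Σzᵢ/Kᵢ = -0.069, so a root lies in (0, 1).
Newton–Raphson from β = 0.4:
  β = 0.400: g = 0.1128, g' = -0.265 → β = 0.826
  β = 0.826: g = -0.0065, g' = -0.321 → β = 0.806
  β = 0.806: g = -0.0001, g' = -0.315 → β = 0.805
Converged at β = 0.805.
Compositions from xᵢ = zᵢ/(1+β(Kᵢ−1)), yᵢ = Kᵢxᵢ:
  methanol: x = 0.217, y = 0.402
  benzene: x = 0.360, y = 0.403
  toluene: x = 0.422, y = 0.195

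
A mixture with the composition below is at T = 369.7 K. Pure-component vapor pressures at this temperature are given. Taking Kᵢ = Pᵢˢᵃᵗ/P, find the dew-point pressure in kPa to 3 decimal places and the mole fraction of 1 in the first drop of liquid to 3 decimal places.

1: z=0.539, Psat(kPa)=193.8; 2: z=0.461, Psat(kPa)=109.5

At the dew point ψ → 1, so Σzᵢ/Kᵢ = 1 with Kᵢ = Pᵢˢᵃᵗ/P ⇒ 1/P = Σzᵢ/Pᵢˢᵃᵗ.
1/P = 0.539/193.8 + 0.461/109.5 = 0.006991 ⇒ P = 143.036 kPa
xᵢ = zᵢP/Pᵢˢᵃᵗ ⇒ x_1 = 0.539·143.036/193.8 = 0.398

Pdew = 143.036 kPa, x_1 = 0.398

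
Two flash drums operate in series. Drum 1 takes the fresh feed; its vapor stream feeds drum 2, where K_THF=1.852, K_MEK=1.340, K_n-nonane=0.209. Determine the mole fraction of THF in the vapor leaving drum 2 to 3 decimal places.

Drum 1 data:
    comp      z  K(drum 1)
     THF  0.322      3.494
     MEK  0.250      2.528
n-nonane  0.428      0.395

y_THF (drum 2) = 0.555

Drum 1:
Let ψ₁ = V/F and solve Σ zᵢ(Kᵢ−1)/(1+ψ₁(Kᵢ−1)) = 0.
Feasibility: ΣzᵢKᵢ = 1.926, Σzᵢ/Kᵢ = 1.275 — both > 1, two phases present.
Iterate (Newton) starting at ψ₁ = 0.4:
  ψ₁ = 0.400: g = 0.2975, g' = -0.999 → ψ₁ = 0.698
  ψ₁ = 0.698: g = 0.0299, g' = -0.873 → ψ₁ = 0.732
Converged at ψ₁ = 0.732.
Drum-1 compositions:
  THF: x = 0.114, y = 0.398
  MEK: x = 0.118, y = 0.298
  n-nonane: x = 0.768, y = 0.303
Drum-2 feed = drum-1 vapor: z₂ = (0.3983, 0.2984, 0.3034).
Drum 2:
Rachford–Rice: g(ψ₂) = Σ zᵢ(Kᵢ−1)/(1+ψ₂(Kᵢ−1)) = 0.
g(0) = ΣzᵢKᵢ − 1 = 0.201 and g(1) = 1 − Σzᵢ/Kᵢ = -0.889, so a root lies in (0, 1).
Newton iteration, ψ₂⁰ = 0.49:
  ψ₂ = 0.490: g = -0.0655, g' = -0.675 → ψ₂ = 0.393
  ψ₂ = 0.393: g = -0.0045, g' = -0.589 → ψ₂ = 0.385
Converged at ψ₂ = 0.385.
  THF: x = 0.300, y = 0.555
  MEK: x = 0.264, y = 0.354
  n-nonane: x = 0.436, y = 0.091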